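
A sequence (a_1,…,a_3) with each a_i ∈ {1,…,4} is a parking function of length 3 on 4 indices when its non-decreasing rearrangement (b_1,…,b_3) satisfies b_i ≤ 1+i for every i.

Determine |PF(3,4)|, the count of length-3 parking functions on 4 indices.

50

#PF = 2·5^2 = 2·25 = 50 (Pollak)
One tuple (2,4,2) → sorted (2,2,4): b_i ≤ 1+i ∀i, a PF.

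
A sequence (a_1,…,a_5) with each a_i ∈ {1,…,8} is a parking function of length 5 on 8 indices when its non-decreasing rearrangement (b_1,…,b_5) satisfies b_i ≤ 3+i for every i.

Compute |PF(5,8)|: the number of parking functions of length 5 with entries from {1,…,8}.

#PF = (8+1−5)·(8+1)^{5−1} = 4 · 6561 = 26244 [KW]
E.g. (2,2,4,3,2) → sorted (2,2,2,3,4): b_i ≤ 3+i ∀i, a PF.

26244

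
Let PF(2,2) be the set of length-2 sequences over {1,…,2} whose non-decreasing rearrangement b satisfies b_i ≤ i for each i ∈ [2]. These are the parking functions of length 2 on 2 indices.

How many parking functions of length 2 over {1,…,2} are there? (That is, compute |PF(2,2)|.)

3

|PF(2,2)| = (2+1−2)·(2+1)^{2−1} = 1×3 = 3 [KW]
One tuple (1,1) → sorted (1,1): b_i ≤ i ∀i, a PF.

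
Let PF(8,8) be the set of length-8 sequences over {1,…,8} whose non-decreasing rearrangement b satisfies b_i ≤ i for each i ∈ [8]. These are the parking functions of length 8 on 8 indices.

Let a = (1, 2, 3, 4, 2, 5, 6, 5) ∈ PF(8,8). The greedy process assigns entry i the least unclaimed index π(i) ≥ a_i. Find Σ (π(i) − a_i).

8

Σπ = 36 ({1..8} each once); Σa = 1+2+3+4+2+5+6+5 = 28; disp = 36−28 = 8.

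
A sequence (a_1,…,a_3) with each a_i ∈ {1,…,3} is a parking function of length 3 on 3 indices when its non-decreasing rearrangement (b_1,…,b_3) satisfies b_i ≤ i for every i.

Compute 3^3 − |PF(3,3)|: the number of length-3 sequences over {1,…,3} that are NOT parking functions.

|PF(3,3)| = (3+1−3)·(3+1)^{3−1} = 1×16 = 16
E.g. (3,1,3) → sorted (1,3,3): b_2=3>2, not a PF.
So 27 − 16 = 11 fail.

11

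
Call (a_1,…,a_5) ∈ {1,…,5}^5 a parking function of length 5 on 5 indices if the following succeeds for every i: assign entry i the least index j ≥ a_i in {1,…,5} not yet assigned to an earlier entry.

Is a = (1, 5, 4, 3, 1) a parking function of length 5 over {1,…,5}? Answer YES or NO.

YES

Rearranged: b = (1, 1, 3, 4, 5).
  b_1=1 ≤ 1
  b_2=1 ≤ 2
  b_3=3 ≤ 3
  b_4=4 ≤ 4
  b_5=5 ≤ 5
All bounds hold ⇒ YES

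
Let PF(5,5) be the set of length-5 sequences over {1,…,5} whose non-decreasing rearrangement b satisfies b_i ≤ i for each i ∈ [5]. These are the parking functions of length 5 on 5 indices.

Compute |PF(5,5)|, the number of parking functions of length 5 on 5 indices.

1296

#PF = (5−5+1)·(5+1)^(5−1) = 1 · 1296 = 1296
E.g. (2,1,1,3,4) → sorted (1,1,2,3,4): b_i ≤ i ∀i, a PF.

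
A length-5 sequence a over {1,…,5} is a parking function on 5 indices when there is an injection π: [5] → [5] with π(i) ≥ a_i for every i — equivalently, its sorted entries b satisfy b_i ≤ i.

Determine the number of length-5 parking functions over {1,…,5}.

#PF = 1·6^4 = 1×1296 = 1296 (Konheim–Weiss)
Example (2,1,2,5,2) → sorted (1,2,2,2,5): b_i ≤ i ∀i, a PF.

1296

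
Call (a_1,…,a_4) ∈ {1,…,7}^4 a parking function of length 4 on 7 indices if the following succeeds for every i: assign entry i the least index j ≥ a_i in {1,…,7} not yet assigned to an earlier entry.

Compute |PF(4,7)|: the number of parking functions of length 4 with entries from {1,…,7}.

|PF(4,7)| = (8−4)·8^(4−1) = 4 · 512 = 2048 (Pollak)
One tuple (4,6,6,1) → sorted (1,4,6,6): b_i ≤ 3+i ∀i, a PF.

2048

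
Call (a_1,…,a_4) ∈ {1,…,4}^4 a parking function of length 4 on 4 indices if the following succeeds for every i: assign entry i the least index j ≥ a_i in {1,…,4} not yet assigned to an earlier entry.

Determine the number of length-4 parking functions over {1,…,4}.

|PF(4,4)| = (4−4+1)·(4+1)^(4−1) = 1×125 = 125 (Pollak)
E.g. (2,1,2,3) → sorted (1,2,2,3): b_i ≤ i ∀i, a PF.

125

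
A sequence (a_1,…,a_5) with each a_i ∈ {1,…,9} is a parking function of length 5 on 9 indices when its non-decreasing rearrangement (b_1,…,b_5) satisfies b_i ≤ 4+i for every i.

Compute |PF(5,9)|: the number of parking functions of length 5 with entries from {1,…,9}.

|PF(5,9)| = 5·10^4 = 5·10000 = 50000
One tuple (6,4,6,8,5) → sorted (4,5,6,6,8): b_i ≤ 4+i ∀i, a PF.

50000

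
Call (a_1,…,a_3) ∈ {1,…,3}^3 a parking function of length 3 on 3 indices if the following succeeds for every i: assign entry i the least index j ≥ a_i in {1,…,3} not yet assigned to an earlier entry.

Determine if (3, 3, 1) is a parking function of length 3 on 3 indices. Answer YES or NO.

NO

Rearranged: b = (1, 3, 3).
  b_1=1 ≤ 1
  b_2=3 > 2
  fails at i=2 ⇒ NO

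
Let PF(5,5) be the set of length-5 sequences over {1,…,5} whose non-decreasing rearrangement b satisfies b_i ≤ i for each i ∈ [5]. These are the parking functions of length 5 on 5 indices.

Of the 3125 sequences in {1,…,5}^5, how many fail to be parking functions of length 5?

1829

#PF = 1·6^4 = 1×1296 = 1296 (Pollak)
Example (5,3,3,4,3) → sorted (3,3,3,4,5): b_1=3>1, not a PF.
5^5 − 1296 = 3125 − 1296 = 1829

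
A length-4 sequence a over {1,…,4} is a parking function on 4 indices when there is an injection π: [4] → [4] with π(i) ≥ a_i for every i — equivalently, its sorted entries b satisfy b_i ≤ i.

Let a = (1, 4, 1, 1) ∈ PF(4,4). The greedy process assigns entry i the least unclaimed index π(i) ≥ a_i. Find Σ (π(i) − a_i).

Σπ = 4·5/2 = 10 (π permutes [4]); Σa = 1+4+1+1 = 7; disp = 10−7 = 3.

3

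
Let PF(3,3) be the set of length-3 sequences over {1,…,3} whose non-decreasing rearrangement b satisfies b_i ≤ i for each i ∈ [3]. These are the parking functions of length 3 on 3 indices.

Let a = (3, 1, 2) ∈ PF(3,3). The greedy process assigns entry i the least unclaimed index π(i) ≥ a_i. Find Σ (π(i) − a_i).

0

Σπ = 6 ({1..3} each once); Σa = 3+1+2 = 6; disp = 6−6 = 0.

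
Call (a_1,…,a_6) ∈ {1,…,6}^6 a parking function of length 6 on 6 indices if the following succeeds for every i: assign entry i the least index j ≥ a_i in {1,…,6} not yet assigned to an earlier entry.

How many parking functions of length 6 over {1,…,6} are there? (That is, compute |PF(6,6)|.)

16807

|PF| = 1·7^5 = 1×16807 = 16807 [KW]
Check (6,1,3,1,3,1) → sorted (1,1,1,3,3,6): b_i ≤ i ∀i, a PF.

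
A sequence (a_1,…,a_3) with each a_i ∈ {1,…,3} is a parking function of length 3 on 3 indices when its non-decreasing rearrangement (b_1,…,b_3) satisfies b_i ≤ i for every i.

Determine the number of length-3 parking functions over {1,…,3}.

16

#PF = 1·4^2 = 1×16 = 16 (Konheim–Weiss)
E.g. (1,1,3) → sorted (1,1,3): b_i ≤ i ∀i, a PF.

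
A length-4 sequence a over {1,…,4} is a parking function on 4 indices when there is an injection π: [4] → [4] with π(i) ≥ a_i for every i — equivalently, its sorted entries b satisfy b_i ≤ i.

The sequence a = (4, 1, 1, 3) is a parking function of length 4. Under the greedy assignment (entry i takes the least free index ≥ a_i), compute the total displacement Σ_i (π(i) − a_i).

1

Σπ = 4·5/2 = 10 (π permutes [4]); Σa = 4+1+1+3 = 9; disp = 10−9 = 1.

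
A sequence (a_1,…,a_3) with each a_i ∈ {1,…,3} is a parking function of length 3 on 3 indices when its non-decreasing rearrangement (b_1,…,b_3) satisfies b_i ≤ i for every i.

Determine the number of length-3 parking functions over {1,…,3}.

16

#PF = (4−3)·4^(3−1) = 1×16 = 16 (Konheim–Weiss)
Example (3,1,1) → sorted (1,1,3): b_i ≤ i ∀i, a PF.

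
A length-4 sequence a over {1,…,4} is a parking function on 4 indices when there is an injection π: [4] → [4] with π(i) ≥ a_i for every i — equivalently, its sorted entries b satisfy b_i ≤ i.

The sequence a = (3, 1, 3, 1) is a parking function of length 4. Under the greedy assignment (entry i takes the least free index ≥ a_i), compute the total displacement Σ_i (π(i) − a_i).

Σπ = 10 ({1..4} each once); Σa = 3+1+3+1 = 8; disp = 10−8 = 2.

2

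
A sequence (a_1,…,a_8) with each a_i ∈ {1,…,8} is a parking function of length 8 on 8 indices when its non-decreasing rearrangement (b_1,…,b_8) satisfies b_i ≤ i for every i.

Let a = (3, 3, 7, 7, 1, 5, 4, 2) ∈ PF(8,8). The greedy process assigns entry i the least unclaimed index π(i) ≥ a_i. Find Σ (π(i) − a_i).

Σπ(i) = 1+…+8 = 36; Σa = 3+3+7+7+1+5+4+2 = 32; disp = 36−32 = 4.

4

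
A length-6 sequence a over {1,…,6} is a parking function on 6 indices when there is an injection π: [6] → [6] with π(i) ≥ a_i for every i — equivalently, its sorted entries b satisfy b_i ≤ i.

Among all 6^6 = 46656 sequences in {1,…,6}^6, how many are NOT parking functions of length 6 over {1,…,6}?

29849

|PF(6,6)| = (6−6+1)·(6+1)^(6−1) = 1×16807 = 16807 (Konheim–Weiss)
E.g. (6,4,5,4,4,3) → sorted (3,4,4,4,5,6): b_1=3>1, not a PF.
Total 46656; non-PF = 46656−16807 = 29849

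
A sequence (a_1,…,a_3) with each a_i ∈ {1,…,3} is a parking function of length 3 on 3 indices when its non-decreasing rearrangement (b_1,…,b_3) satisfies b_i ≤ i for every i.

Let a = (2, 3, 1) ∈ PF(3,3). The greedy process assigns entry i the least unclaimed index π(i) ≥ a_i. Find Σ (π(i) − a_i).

Σπ = 6 ({1..3} each once); Σa = 2+3+1 = 6; disp = 6−6 = 0.

0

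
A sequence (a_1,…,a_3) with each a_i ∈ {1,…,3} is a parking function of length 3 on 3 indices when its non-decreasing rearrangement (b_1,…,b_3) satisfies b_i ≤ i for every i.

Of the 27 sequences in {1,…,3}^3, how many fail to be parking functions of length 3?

Count = 1·4^2 = 1 · 16 = 16 [KW]
Example (3,2,2) → sorted (2,2,3): b_1=2>1, not a PF.
3^3 − 16 = 27 − 16 = 11

11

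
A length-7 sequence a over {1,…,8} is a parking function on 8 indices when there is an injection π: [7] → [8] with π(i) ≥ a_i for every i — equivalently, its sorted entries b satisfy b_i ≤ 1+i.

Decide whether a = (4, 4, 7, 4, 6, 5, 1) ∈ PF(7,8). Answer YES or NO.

Sorted: b = (1, 4, 4, 4, 5, 6, 7).
  b_1=1 ≤ 2
  b_2=4 > 3
  fails at i=2 ⇒ NO

NO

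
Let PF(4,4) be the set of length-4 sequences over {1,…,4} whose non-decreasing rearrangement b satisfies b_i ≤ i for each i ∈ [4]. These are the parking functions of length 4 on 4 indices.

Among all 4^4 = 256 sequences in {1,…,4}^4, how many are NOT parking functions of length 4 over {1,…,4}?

131

|PF(4,4)| = (4−4+1)·(4+1)^(4−1) = 1·125 = 125 (Pollak)
Check (4,4,1,4) → sorted (1,4,4,4): b_2=4>2, not a PF.
So 256 − 125 = 131 fail.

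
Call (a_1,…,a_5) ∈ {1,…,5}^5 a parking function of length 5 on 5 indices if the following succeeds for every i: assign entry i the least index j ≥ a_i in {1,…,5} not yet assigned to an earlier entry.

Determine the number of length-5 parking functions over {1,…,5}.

Count = (5+1−5)·(5+1)^{5−1} = 1×1296 = 1296 (Konheim–Weiss)
Example (1,3,1,4,1) → sorted (1,1,1,3,4): b_i ≤ i ∀i, a PF.

1296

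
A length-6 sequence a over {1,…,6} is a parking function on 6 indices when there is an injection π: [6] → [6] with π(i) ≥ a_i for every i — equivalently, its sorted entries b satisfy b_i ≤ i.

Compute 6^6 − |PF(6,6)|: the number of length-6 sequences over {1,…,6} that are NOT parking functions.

29849

#PF = (6+1−6)·(6+1)^{6−1} = 1·16807 = 16807 (Pollak)
Check (5,6,6,5,6,5) → sorted (5,5,5,6,6,6): b_1=5>1, not a PF.
6^6 − 16807 = 46656 − 16807 = 29849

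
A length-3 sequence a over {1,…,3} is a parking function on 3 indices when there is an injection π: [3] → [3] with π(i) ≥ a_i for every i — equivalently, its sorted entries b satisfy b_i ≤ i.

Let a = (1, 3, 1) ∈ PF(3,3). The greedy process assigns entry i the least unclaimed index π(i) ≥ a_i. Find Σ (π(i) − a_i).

1

Σπ = 6 ({1..3} each once); Σa = 1+3+1 = 5; disp = 6−5 = 1.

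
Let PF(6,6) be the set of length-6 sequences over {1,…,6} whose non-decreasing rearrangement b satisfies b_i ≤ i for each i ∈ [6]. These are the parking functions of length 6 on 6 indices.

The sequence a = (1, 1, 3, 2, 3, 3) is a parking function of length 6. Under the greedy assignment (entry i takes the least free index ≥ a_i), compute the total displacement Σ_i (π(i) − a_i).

Σπ(i) = 1+…+6 = 21; Σa = 1+1+3+2+3+3 = 13; disp = 21−13 = 8.

8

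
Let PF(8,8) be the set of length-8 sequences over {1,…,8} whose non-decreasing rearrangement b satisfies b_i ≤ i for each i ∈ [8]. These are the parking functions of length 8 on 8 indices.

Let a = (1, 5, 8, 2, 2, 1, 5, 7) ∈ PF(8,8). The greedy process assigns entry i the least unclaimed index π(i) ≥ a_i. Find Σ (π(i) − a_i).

Σπ(i) = 1+…+8 = 36; Σa = 1+5+8+2+2+1+5+7 = 31; disp = 36−31 = 5.

5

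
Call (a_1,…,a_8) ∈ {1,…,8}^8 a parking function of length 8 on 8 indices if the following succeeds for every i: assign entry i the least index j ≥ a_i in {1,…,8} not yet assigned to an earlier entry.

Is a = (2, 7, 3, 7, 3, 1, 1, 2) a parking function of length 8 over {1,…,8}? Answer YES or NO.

Sorted: b = (1, 1, 2, 2, 3, 3, 7, 7).
  b_1=1 ≤ 1
  b_2=1 ≤ 2
  b_3=2 ≤ 3
  b_4=2 ≤ 4
  b_5=3 ≤ 5
  b_6=3 ≤ 6
  b_7=7 ≤ 7
  b_8=7 ≤ 8
All bounds hold ⇒ YES

YES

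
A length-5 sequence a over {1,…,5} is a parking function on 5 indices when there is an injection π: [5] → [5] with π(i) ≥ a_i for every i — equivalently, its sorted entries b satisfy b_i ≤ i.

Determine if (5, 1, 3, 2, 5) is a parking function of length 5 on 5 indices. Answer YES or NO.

Sorted: b = (1, 2, 3, 5, 5).
  b_1=1 ≤ 1
  b_2=2 ≤ 2
  b_3=3 ≤ 3
  b_4=5 > 4
  fails at i=4 ⇒ NO

NO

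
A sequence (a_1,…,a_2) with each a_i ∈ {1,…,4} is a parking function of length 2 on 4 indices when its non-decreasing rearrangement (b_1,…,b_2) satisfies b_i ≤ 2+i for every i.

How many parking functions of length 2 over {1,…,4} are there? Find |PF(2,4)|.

15

Count = 3·5^1 = 3·5 = 15
Example (3,3) → sorted (3,3): b_i ≤ 2+i ∀i, a PF.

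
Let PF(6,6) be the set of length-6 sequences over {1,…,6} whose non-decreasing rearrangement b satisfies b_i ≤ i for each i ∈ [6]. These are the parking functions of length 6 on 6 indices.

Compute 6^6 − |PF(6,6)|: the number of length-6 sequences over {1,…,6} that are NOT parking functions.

29849

|PF| = (7−6)·7^(6−1) = 1×16807 = 16807 [KW]
One tuple (6,5,3,5,4,6) → sorted (3,4,5,5,6,6): b_1=3>1, not a PF.
So 46656 − 16807 = 29849 fail.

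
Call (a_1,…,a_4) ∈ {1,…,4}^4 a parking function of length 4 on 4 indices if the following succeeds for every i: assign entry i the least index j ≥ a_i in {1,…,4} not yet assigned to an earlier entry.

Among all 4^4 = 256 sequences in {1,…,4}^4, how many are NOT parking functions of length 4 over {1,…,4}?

|PF| = 1·5^3 = 1·125 = 125 (Konheim–Weiss)
Check (4,4,4,4) → sorted (4,4,4,4): b_1=4>1, not a PF.
4^4 − 125 = 256 − 125 = 131

131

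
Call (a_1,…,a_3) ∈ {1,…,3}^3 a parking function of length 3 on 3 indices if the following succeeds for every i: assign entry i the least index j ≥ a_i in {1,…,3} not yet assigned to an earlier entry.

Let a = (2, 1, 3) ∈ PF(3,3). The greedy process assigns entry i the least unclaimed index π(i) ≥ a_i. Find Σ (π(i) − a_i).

Σπ(i) = 1+…+3 = 6; Σa = 2+1+3 = 6; disp = 6−6 = 0.

0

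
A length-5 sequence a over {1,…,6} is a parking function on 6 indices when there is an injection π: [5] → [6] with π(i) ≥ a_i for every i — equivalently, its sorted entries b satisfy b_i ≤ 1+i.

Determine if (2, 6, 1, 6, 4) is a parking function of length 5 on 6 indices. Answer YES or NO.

Order a: b = (1, 2, 4, 6, 6).
  b_1=1 ≤ 2
  b_2=2 ≤ 3
  b_3=4 ≤ 4
  b_4=6 > 5
  fails at i=4 ⇒ NO

NO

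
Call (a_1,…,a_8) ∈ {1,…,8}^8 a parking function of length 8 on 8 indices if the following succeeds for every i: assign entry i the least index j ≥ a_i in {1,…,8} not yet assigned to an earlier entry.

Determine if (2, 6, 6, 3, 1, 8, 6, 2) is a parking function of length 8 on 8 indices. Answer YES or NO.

Order a: b = (1, 2, 2, 3, 6, 6, 6, 8).
  b_1=1 ≤ 1
  b_2=2 ≤ 2
  b_3=2 ≤ 3
  b_4=3 ≤ 4
  b_5=6 > 5
  fails at i=5 ⇒ NO

NO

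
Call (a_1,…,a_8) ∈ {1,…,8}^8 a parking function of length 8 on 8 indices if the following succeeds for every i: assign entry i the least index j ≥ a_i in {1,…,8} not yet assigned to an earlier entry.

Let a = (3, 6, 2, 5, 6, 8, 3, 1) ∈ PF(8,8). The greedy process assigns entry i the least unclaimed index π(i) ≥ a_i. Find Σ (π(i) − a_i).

Σπ = 8·9/2 = 36 (π permutes [8]); Σa = 3+6+2+5+6+8+3+1 = 34; disp = 36−34 = 2.

2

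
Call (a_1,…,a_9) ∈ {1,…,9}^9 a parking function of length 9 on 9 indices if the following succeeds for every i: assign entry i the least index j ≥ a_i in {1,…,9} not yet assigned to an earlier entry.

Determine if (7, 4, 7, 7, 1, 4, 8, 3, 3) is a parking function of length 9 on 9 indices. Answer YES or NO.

Order a: b = (1, 3, 3, 4, 4, 7, 7, 7, 8).
  b_1=1 ≤ 1
  b_2=3 > 2
  fails at i=2 ⇒ NO

NO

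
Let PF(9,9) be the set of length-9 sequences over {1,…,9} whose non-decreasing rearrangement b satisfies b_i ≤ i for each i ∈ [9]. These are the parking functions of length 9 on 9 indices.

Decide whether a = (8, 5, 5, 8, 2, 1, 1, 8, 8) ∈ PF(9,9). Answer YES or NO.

Sorted: b = (1, 1, 2, 5, 5, 8, 8, 8, 8).
  b_1=1 ≤ 1
  b_2=1 ≤ 2
  b_3=2 ≤ 3
  b_4=5 > 4
  fails at i=4 ⇒ NO

NO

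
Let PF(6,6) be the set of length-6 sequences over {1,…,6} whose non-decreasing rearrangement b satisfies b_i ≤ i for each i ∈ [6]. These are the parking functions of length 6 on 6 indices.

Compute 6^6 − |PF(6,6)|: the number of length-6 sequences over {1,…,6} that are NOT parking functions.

Count = (6+1−6)·(6+1)^{6−1} = 1 · 16807 = 16807 [KW]
Check (5,5,5,3,6,1) → sorted (1,3,5,5,5,6): b_2=3>2, not a PF.
Total 46656; non-PF = 46656−16807 = 29849

29849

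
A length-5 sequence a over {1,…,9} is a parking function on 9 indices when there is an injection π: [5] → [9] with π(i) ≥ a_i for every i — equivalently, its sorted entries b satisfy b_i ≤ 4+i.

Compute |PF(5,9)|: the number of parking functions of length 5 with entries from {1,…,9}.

Count = (9+1−5)·(9+1)^{5−1} = 5×10000 = 50000 (Pollak)
Check (1,2,2,6,7) → sorted (1,2,2,6,7): b_i ≤ 4+i ∀i, a PF.

50000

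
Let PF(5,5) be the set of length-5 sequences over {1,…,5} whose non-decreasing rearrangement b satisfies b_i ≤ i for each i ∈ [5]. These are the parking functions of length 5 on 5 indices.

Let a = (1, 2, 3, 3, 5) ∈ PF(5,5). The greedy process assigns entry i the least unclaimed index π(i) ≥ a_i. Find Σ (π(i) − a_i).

Σπ = 15 ({1..5} each once); Σa = 1+2+3+3+5 = 14; disp = 15−14 = 1.

1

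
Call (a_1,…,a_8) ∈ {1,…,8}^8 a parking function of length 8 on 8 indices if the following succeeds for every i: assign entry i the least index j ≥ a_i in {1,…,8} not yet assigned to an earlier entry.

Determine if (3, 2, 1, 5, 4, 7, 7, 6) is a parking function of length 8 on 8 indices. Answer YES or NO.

Sorted: b = (1, 2, 3, 4, 5, 6, 7, 7).
  b_1=1 ≤ 1
  b_2=2 ≤ 2
  b_3=3 ≤ 3
  b_4=4 ≤ 4
  b_5=5 ≤ 5
  b_6=6 ≤ 6
  b_7=7 ≤ 7
  b_8=7 ≤ 8
All bounds hold ⇒ YES

YES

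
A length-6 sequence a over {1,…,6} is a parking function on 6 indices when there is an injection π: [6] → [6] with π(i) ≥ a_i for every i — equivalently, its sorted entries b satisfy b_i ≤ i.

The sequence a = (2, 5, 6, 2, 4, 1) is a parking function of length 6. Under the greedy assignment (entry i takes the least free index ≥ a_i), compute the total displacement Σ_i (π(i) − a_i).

Σπ = 6·7/2 = 21 (π permutes [6]); Σa = 2+5+6+2+4+1 = 20; disp = 21−20 = 1.

1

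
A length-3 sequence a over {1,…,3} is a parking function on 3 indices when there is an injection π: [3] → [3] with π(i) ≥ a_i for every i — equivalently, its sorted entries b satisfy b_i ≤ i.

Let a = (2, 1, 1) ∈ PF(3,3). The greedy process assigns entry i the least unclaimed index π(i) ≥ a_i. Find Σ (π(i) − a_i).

Σπ = 3·4/2 = 6 (π permutes [3]); Σa = 2+1+1 = 4; disp = 6−4 = 2.

2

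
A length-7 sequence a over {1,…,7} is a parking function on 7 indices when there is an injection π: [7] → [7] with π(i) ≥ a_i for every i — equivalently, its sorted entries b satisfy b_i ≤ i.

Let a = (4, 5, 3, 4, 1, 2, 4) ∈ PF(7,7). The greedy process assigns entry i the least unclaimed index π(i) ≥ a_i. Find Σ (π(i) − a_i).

Σπ = 28 ({1..7} each once); Σa = 4+5+3+4+1+2+4 = 23; disp = 28−23 = 5.

5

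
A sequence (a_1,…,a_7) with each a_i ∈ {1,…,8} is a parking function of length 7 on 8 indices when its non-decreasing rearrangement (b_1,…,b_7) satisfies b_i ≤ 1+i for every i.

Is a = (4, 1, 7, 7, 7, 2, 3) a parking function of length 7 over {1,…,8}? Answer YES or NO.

NO

Rearranged: b = (1, 2, 3, 4, 7, 7, 7).
  b_1=1 ≤ 2
  b_2=2 ≤ 3
  b_3=3 ≤ 4
  b_4=4 ≤ 5
  b_5=7 > 6
  fails at i=5 ⇒ NO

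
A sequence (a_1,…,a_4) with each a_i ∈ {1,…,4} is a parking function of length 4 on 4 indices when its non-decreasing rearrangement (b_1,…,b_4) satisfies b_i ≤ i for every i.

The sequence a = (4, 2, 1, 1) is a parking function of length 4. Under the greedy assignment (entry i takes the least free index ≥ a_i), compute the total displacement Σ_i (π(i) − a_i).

2

Σπ(i) = 1+…+4 = 10; Σa = 4+2+1+1 = 8; disp = 10−8 = 2.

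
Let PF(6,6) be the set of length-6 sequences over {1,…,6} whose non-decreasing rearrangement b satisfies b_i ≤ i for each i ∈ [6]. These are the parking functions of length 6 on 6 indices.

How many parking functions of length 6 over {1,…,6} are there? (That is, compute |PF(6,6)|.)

16807

|PF| = 1·7^5 = 1×16807 = 16807 (Pollak)
Example (3,2,6,5,1,1) → sorted (1,1,2,3,5,6): b_i ≤ i ∀i, a PF.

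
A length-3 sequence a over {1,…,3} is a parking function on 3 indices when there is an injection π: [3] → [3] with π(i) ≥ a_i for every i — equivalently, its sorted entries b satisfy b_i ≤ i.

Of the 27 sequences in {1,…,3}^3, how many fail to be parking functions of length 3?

|PF(3,3)| = (3+1−3)·(3+1)^{3−1} = 1·16 = 16 (Pollak)
Check (2,2,2) → sorted (2,2,2): b_1=2>1, not a PF.
3^3 − 16 = 27 − 16 = 11

11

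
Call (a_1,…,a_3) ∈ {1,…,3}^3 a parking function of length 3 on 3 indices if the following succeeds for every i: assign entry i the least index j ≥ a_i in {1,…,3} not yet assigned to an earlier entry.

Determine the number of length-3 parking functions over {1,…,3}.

16

|PF(3,3)| = 1·4^2 = 1×16 = 16
Example (3,2,1) → sorted (1,2,3): b_i ≤ i ∀i, a PF.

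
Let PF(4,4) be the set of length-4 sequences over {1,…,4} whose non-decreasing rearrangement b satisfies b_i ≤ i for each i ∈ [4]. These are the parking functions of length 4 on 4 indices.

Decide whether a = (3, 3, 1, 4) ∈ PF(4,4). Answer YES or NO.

Rearranged: b = (1, 3, 3, 4).
  b_1=1 ≤ 1
  b_2=3 > 2
  fails at i=2 ⇒ NO

NO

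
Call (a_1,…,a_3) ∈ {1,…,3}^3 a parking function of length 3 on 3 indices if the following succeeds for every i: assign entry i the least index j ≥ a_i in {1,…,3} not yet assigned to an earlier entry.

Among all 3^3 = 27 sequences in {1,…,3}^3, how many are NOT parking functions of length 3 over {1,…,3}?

#PF = (3+1−3)·(3+1)^{3−1} = 1×16 = 16
Check (2,2,2) → sorted (2,2,2): b_1=2>1, not a PF.
So 27 − 16 = 11 fail.

11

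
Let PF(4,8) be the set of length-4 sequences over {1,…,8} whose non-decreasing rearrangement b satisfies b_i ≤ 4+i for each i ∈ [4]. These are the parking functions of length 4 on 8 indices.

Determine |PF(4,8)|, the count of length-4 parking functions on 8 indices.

3645

Count = (8+1−4)·(8+1)^{4−1} = 5×729 = 3645 (Pollak)
Check (4,2,4,2) → sorted (2,2,4,4): b_i ≤ 4+i ∀i, a PF.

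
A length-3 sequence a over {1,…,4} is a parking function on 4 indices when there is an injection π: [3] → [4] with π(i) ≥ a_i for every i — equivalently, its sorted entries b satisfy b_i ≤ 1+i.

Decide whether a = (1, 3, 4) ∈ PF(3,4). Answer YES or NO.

YES

Order a: b = (1, 3, 4).
  b_1=1 ≤ 2
  b_2=3 ≤ 3
  b_3=4 ≤ 4
All bounds hold ⇒ YES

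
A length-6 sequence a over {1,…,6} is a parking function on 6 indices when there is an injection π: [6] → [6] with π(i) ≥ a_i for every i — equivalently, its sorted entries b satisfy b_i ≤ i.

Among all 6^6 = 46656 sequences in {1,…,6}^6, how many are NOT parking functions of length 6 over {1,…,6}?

|PF(6,6)| = 1·7^5 = 1×16807 = 16807 (Konheim–Weiss)
Check (3,3,6,4,4,5) → sorted (3,3,4,4,5,6): b_1=3>1, not a PF.
Total 46656; non-PF = 46656−16807 = 29849

29849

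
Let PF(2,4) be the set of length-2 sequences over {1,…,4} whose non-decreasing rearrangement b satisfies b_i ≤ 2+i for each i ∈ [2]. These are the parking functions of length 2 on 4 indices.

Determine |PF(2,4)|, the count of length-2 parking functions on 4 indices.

15

#PF = (4+1−2)·(4+1)^{2−1} = 3 · 5 = 15 (Konheim–Weiss)
E.g. (3,2) → sorted (2,3): b_i ≤ 2+i ∀i, a PF.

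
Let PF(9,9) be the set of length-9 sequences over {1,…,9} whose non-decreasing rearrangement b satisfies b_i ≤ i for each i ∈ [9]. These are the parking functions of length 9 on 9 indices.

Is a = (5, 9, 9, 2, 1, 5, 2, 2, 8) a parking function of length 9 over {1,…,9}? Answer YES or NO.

NO

Rearranged: b = (1, 2, 2, 2, 5, 5, 8, 9, 9).
  b_1=1 ≤ 1
  b_2=2 ≤ 2
  b_3=2 ≤ 3
  b_4=2 ≤ 4
  b_5=5 ≤ 5
  b_6=5 ≤ 6
  b_7=8 > 7
  fails at i=7 ⇒ NO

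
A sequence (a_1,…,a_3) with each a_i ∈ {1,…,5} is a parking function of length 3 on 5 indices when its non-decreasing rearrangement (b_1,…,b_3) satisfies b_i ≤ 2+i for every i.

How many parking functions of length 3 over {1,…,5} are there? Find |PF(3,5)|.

#PF = (5−3+1)·(5+1)^(3−1) = 3 · 36 = 108 (Pollak)
Check (2,4,3) → sorted (2,3,4): b_i ≤ 2+i ∀i, a PF.

108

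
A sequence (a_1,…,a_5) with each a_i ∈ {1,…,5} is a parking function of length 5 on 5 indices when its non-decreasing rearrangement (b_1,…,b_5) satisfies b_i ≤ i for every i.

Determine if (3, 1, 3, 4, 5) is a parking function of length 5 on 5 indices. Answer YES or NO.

Sorted: b = (1, 3, 3, 4, 5).
  b_1=1 ≤ 1
  b_2=3 > 2
  fails at i=2 ⇒ NO

NO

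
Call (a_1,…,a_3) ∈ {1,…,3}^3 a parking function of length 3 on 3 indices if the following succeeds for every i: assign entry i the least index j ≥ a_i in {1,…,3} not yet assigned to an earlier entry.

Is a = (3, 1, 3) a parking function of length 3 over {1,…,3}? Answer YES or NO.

Rearranged: b = (1, 3, 3).
  b_1=1 ≤ 1
  b_2=3 > 2
  fails at i=2 ⇒ NO

NO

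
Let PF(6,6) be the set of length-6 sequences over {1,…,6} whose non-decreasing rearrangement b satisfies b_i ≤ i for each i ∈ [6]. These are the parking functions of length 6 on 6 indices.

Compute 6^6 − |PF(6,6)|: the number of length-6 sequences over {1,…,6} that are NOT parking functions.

29849

Count = (6+1−6)·(6+1)^{6−1} = 1 · 16807 = 16807
One tuple (5,6,5,3,5,3) → sorted (3,3,5,5,5,6): b_1=3>1, not a PF.
Total 46656; non-PF = 46656−16807 = 29849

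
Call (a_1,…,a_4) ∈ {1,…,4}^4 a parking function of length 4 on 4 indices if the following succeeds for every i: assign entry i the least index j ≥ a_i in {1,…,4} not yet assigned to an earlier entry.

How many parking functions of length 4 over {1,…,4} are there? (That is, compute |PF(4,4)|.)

|PF| = (4−4+1)·(4+1)^(4−1) = 1×125 = 125
E.g. (2,1,3,2) → sorted (1,2,2,3): b_i ≤ i ∀i, a PF.

125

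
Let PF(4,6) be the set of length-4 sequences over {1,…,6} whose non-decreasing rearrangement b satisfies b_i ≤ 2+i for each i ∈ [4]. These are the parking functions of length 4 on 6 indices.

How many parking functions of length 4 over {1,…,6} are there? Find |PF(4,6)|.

1029

|PF| = 3·7^3 = 3×343 = 1029 (Konheim–Weiss)
One tuple (2,4,3,5) → sorted (2,3,4,5): b_i ≤ 2+i ∀i, a PF.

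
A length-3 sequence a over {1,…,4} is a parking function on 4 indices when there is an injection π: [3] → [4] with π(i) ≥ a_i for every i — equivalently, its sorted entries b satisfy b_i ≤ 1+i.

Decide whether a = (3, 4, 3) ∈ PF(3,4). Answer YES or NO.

NO

Sorted: b = (3, 3, 4).
  b_1=3 > 2
  fails at i=1 ⇒ NO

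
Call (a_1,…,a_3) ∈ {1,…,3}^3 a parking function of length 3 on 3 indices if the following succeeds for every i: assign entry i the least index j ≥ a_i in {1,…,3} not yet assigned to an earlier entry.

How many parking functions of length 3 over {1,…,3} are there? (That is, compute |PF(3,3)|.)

16

#PF = (3−3+1)·(3+1)^(3−1) = 1×16 = 16 (Pollak)
E.g. (2,1,2) → sorted (1,2,2): b_i ≤ i ∀i, a PF.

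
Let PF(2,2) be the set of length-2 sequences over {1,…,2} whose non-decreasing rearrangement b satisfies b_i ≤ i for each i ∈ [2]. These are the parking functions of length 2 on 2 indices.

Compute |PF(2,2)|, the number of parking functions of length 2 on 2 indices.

#PF = 1·3^1 = 1·3 = 3
Check (1,1) → sorted (1,1): b_i ≤ i ∀i, a PF.

3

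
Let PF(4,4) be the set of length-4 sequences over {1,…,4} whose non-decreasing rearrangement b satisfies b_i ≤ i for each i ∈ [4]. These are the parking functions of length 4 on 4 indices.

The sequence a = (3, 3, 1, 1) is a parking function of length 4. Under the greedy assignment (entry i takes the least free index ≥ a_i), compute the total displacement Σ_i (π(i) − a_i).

2

Σπ = 10 ({1..4} each once); Σa = 3+3+1+1 = 8; disp = 10−8 = 2.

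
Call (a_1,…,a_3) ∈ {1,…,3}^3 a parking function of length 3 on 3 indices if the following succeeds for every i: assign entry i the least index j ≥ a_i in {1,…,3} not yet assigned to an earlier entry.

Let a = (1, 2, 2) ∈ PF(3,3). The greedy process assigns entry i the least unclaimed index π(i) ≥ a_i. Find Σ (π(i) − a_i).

1

Σπ = 3·4/2 = 6 (π permutes [3]); Σa = 1+2+2 = 5; disp = 6−5 = 1.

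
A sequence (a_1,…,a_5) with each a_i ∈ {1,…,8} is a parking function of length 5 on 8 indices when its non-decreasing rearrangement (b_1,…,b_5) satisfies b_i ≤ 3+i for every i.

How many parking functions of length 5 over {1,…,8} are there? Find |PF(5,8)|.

|PF| = (8+1−5)·(8+1)^{5−1} = 4·6561 = 26244 (Konheim–Weiss)
E.g. (1,1,8,5,4) → sorted (1,1,4,5,8): b_i ≤ 3+i ∀i, a PF.

26244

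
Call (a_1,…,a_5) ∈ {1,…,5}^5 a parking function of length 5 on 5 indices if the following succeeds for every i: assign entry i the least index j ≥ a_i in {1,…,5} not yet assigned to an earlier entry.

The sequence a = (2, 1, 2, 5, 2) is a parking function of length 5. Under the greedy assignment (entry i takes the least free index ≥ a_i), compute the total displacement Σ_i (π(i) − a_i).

Σπ = 5·6/2 = 15 (π permutes [5]); Σa = 2+1+2+5+2 = 12; disp = 15−12 = 3.

3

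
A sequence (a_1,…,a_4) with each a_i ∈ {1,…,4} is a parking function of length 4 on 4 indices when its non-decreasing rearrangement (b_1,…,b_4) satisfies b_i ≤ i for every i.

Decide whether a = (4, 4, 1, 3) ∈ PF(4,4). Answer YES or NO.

NO

Order a: b = (1, 3, 4, 4).
  b_1=1 ≤ 1
  b_2=3 > 2
  fails at i=2 ⇒ NO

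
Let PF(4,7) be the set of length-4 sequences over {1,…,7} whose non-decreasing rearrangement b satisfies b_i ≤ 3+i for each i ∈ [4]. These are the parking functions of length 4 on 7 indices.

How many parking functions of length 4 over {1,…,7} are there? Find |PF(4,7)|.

|PF(4,7)| = (8−4)·8^(4−1) = 4×512 = 2048 [KW]
Check (2,6,2,1) → sorted (1,2,2,6): b_i ≤ 3+i ∀i, a PF.

2048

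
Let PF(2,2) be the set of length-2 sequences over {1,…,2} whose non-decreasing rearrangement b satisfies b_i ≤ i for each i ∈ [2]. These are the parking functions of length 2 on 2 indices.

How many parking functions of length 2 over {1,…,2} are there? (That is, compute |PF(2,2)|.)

3

#PF = 1·3^1 = 1·3 = 3 (Pollak)
One tuple (1,2) → sorted (1,2): b_i ≤ i ∀i, a PF.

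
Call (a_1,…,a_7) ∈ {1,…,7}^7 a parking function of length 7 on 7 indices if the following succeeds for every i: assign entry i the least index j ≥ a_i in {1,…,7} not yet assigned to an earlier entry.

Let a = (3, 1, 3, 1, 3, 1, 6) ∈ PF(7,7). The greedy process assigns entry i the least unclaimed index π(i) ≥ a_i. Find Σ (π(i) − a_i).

Σπ = 28 ({1..7} each once); Σa = 3+1+3+1+3+1+6 = 18; disp = 28−18 = 10.

10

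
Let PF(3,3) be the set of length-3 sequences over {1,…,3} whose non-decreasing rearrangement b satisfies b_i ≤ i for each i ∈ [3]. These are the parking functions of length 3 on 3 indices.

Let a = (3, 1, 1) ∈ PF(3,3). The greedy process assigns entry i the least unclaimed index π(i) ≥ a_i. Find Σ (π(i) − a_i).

Σπ = 3·4/2 = 6 (π permutes [3]); Σa = 3+1+1 = 5; disp = 6−5 = 1.

1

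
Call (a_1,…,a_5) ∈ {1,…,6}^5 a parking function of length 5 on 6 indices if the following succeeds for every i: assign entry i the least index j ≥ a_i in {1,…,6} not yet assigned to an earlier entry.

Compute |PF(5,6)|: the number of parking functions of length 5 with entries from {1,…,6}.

|PF(5,6)| = (6+1−5)·(6+1)^{5−1} = 2×2401 = 4802 [KW]
Example (3,2,3,4,6) → sorted (2,3,3,4,6): b_i ≤ 1+i ∀i, a PF.

4802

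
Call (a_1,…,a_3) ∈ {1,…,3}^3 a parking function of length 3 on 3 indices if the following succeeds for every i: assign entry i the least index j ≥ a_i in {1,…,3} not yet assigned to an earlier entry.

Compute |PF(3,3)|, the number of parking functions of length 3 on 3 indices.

#PF = 1·4^2 = 1×16 = 16 (Konheim–Weiss)
Check (3,1,2) → sorted (1,2,3): b_i ≤ i ∀i, a PF.

16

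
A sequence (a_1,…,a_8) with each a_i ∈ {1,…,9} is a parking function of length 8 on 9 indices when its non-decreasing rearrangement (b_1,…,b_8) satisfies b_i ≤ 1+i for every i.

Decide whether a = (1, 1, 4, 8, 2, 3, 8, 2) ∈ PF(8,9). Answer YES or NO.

Rearranged: b = (1, 1, 2, 2, 3, 4, 8, 8).
  b_1=1 ≤ 2
  b_2=1 ≤ 3
  b_3=2 ≤ 4
  b_4=2 ≤ 5
  b_5=3 ≤ 6
  b_6=4 ≤ 7
  b_7=8 ≤ 8
  b_8=8 ≤ 9
All bounds hold ⇒ YES

YES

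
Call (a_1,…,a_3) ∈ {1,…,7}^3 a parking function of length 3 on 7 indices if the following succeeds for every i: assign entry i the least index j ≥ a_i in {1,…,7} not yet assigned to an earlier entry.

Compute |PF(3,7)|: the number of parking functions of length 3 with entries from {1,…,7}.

Count = (7+1−3)·(7+1)^{3−1} = 5·64 = 320 [KW]
Check (3,3,5) → sorted (3,3,5): b_i ≤ 4+i ∀i, a PF.

320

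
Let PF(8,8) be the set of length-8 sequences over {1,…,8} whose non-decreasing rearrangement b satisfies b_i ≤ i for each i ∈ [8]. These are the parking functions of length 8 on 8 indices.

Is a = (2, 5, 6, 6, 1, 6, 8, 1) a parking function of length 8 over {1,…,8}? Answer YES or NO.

Order a: b = (1, 1, 2, 5, 6, 6, 6, 8).
  b_1=1 ≤ 1
  b_2=1 ≤ 2
  b_3=2 ≤ 3
  b_4=5 > 4
  fails at i=4 ⇒ NO

NO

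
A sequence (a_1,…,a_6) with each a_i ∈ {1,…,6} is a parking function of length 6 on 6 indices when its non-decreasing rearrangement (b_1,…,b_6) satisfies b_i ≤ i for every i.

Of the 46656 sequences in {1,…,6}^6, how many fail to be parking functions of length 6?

29849

|PF(6,6)| = (7−6)·7^(6−1) = 1 · 16807 = 16807 (Pollak)
Check (5,5,6,4,6,4) → sorted (4,4,5,5,6,6): b_1=4>1, not a PF.
So 46656 − 16807 = 29849 fail.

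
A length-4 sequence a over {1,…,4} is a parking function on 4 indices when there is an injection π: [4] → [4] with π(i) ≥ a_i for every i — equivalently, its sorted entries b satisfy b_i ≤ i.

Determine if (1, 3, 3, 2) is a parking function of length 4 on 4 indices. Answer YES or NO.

YES

Order a: b = (1, 2, 3, 3).
  b_1=1 ≤ 1
  b_2=2 ≤ 2
  b_3=3 ≤ 3
  b_4=3 ≤ 4
All bounds hold ⇒ YES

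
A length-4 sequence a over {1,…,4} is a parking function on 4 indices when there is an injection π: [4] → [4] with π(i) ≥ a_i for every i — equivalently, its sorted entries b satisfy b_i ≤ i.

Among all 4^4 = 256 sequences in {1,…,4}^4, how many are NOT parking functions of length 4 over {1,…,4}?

|PF| = (5−4)·5^(4−1) = 1·125 = 125 (Konheim–Weiss)
Example (3,4,1,4) → sorted (1,3,4,4): b_2=3>2, not a PF.
So 256 − 125 = 131 fail.

131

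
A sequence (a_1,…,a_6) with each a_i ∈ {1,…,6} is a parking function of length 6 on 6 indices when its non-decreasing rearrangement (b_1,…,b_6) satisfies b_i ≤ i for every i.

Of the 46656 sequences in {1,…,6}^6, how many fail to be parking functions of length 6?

|PF| = (6+1−6)·(6+1)^{6−1} = 1·16807 = 16807 [KW]
E.g. (6,6,6,1,3,6) → sorted (1,3,6,6,6,6): b_2=3>2, not a PF.
Total 46656; non-PF = 46656−16807 = 29849

29849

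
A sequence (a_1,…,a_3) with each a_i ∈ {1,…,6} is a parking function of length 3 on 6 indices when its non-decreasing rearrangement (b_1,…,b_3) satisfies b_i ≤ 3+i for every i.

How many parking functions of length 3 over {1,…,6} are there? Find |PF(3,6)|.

196

Count = (6−3+1)·(6+1)^(3−1) = 4×49 = 196
One tuple (3,2,3) → sorted (2,3,3): b_i ≤ 3+i ∀i, a PF.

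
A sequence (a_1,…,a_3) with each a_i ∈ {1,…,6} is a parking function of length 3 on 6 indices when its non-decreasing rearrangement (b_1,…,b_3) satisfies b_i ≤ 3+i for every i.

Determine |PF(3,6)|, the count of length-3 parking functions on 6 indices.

Count = (7−3)·7^(3−1) = 4·49 = 196 (Pollak)
One tuple (5,3,6) → sorted (3,5,6): b_i ≤ 3+i ∀i, a PF.

196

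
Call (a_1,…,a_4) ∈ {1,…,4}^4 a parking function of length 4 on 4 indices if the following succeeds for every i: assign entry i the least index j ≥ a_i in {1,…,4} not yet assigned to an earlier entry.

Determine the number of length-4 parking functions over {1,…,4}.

125

|PF(4,4)| = 1·5^3 = 1 · 125 = 125 [KW]
E.g. (1,1,2,1) → sorted (1,1,1,2): b_i ≤ i ∀i, a PF.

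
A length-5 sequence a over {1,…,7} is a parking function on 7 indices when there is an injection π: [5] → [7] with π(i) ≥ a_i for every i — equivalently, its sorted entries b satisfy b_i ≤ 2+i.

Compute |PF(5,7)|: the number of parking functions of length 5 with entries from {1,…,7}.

Count = (7−5+1)·(7+1)^(5−1) = 3 · 4096 = 12288 (Konheim–Weiss)
Example (3,2,6,2,1) → sorted (1,2,2,3,6): b_i ≤ 2+i ∀i, a PF.

12288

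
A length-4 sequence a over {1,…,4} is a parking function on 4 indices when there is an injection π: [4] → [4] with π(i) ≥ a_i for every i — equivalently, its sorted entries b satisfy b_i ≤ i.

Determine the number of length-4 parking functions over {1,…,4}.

125

Count = (5−4)·5^(4−1) = 1×125 = 125 [KW]
E.g. (2,3,1,3) → sorted (1,2,3,3): b_i ≤ i ∀i, a PF.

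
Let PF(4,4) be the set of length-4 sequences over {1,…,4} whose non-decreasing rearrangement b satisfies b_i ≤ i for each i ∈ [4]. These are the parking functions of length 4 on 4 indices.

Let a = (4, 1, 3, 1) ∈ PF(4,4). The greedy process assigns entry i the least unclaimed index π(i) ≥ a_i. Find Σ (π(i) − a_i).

1

Σπ = 10 ({1..4} each once); Σa = 4+1+3+1 = 9; disp = 10−9 = 1.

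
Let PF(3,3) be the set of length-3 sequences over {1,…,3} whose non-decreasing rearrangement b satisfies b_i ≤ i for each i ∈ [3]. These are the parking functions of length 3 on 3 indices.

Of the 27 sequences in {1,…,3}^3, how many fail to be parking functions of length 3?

11

#PF = 1·4^2 = 1 · 16 = 16 (Konheim–Weiss)
E.g. (3,3,3) → sorted (3,3,3): b_1=3>1, not a PF.
Total 27; non-PF = 27−16 = 11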